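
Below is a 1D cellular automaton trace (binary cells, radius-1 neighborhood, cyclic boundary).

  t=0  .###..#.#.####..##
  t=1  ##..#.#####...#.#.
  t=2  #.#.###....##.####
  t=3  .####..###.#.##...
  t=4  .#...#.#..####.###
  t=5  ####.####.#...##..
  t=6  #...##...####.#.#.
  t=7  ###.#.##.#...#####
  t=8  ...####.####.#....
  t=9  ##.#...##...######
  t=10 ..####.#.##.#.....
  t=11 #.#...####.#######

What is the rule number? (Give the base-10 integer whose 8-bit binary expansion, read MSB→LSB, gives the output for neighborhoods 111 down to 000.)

61

  [7] ### => .  t=0,i=2
  [6] ##. => .  t=0,i=3
  [5] #.# => #  t=0,i=0
  [4] #.. => #  t=0,i=4
  [3] .## => #  t=0,i=1
  [2] .#. => #  t=0,i=6
  [1] ..# => .  t=0,i=5
  [0] ... => #  t=1,i=12
  bits 00111101 = 61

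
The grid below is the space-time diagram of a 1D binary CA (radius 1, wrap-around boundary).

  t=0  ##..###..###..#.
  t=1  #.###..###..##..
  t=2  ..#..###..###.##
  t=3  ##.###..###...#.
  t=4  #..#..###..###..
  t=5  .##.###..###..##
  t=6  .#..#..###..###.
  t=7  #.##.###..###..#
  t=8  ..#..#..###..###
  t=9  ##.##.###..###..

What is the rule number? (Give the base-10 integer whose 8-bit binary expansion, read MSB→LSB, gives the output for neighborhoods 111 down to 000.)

27

  nb ###: next=.  (t=0,i=5, bit7=0)
  nb ##.: next=.  (t=0,i=1, bit6=0)
  nb #.#: next=.  (t=0,i=15, bit5=0)
  nb #..: next=#  (t=0,i=2, bit4=1)
  nb .##: next=#  (t=0,i=0, bit3=1)
  nb .#.: next=.  (t=0,i=14, bit2=0)
  nb ..#: next=#  (t=0,i=3, bit1=1)
  nb ...: next=#  (t=3,i=12, bit0=1)
  bits 00011011 = 27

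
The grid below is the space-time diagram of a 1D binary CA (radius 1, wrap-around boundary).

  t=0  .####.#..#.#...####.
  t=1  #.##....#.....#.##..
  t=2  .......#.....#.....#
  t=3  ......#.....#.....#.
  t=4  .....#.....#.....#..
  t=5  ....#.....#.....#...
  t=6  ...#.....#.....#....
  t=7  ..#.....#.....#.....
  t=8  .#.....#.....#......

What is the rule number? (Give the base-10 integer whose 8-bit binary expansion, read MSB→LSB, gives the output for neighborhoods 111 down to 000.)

130

  ###|#  b7=1 t=0,i=2
  ##.|.  b6=0 t=0,i=4
  #.#|.  b5=0 t=0,i=5
  #..|.  b4=0 t=0,i=7
  .##|.  b3=0 t=0,i=1
  .#.|.  b2=0 t=0,i=6
  ..#|#  b1=1 t=0,i=0
  ...|.  b0=0 t=0,i=13
  bits 10000010 = 130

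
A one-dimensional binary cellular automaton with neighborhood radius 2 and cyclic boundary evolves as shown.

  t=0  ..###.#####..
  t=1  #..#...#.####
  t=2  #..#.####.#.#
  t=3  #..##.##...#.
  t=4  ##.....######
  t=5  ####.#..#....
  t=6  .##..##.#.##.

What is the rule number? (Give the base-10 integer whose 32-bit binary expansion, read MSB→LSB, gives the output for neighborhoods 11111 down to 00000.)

  ##### -> .   bit 31 = 0  t=0,i=8
  ####. -> #   bit 30 = 1  t=0,i=9
  ###.# -> .   bit 29 = 0  t=0,i=4
  ###.. -> #   bit 28 = 1  t=0,i=10
  ##.## -> .   bit 27 = 0  t=0,i=5
  ##.#. -> .   bit 26 = 0  t=2,i=9
  ##..# -> .   bit 25 = 0  t=1,i=1
  ##... -> #   bit 24 = 1  t=0,i=11
  #.### -> .   bit 23 = 0  t=0,i=6
  #.##. -> .   bit 22 = 0  t=2,i=12
  #.#.# -> .   bit 21 = 0  t=2,i=10
  #.#.. -> #   bit 20 = 1  t=3,i=0
  #..## -> .   bit 19 = 0  t=3,i=2
  #..#. -> .   bit 18 = 0  t=1,i=2
  #...# -> #   bit 17 = 1  t=1,i=5
  #.... -> #   bit 16 = 1  t=0,i=12
  .#### -> #   bit 15 = 1  t=0,i=7
  .###. -> #   bit 14 = 1  t=0,i=3
  .##.# -> .   bit 13 = 0  t=3,i=4
  .##.. -> #   bit 12 = 1  t=2,i=0
  .#.## -> #   bit 11 = 1  t=1,i=8
  .#.#. -> #   bit 10 = 1  t=3,i=12
  .#..# -> #   bit 9 = 1  t=3,i=1
  .#... -> .   bit 8 = 0  t=1,i=4
  ..### -> .   bit 7 = 0  t=0,i=2
  ..##. -> .   bit 6 = 0  t=3,i=3
  ..#.# -> #   bit 5 = 1  t=1,i=7
  ..#.. -> #   bit 4 = 1  t=1,i=3
  ...## -> .   bit 3 = 0  t=0,i=1
  ...#. -> #   bit 2 = 1  t=1,i=6
  ....# -> #   bit 1 = 1  t=0,i=0
  ..... -> .   bit 0 = 0  t=4,i=4
  bits 01010001000100111101111000110110 = 1360256566

1360256566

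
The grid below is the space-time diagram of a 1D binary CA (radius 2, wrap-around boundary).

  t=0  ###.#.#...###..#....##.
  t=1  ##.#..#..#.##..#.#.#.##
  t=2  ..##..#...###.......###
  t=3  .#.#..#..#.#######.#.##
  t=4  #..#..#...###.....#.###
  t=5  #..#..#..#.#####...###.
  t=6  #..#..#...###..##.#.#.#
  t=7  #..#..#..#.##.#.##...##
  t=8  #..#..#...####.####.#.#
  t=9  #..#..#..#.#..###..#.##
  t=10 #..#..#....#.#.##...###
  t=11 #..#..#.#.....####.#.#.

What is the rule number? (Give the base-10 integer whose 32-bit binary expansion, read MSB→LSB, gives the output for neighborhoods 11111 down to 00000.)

  nb #####: next=.  (t=3,i=13, bit31=0)
  nb ####.: next=.  (t=1,i=0, bit30=0)
  nb ###.#: next=.  (t=0,i=2, bit29=0)
  nb ###..: next=#  (t=0,i=12, bit28=1)
  nb ##.##: next=#  (t=0,i=22, bit27=1)
  nb ##.#.: next=#  (t=0,i=3, bit26=1)
  nb ##..#: next=.  (t=0,i=13, bit25=0)
  nb ##...: next=#  (t=2,i=13, bit24=1)
  nb #.###: next=#  (t=0,i=0, bit23=1)
  nb #.##.: next=#  (t=1,i=11, bit22=1)
  nb #.#.#: next=.  (t=0,i=4, bit21=0)
  nb #.#..: next=#  (t=0,i=6, bit20=1)
  nb #..##: next=#  (t=2,i=1, bit19=1)
  nb #..#.: next=.  (t=0,i=14, bit18=0)
  nb #...#: next=.  (t=0,i=8, bit17=0)
  nb #....: next=#  (t=0,i=17, bit16=1)
  nb .####: next=#  (t=1,i=22, bit15=1)
  nb .###.: next=#  (t=0,i=1, bit14=1)
  nb .##.#: next=#  (t=0,i=21, bit13=1)
  nb .##..: next=#  (t=1,i=12, bit12=1)
  nb .#.##: next=#  (t=1,i=10, bit11=1)
  nb .#.#.: next=.  (t=0,i=5, bit10=0)
  nb .#..#: next=.  (t=1,i=4, bit9=0)
  nb .#...: next=.  (t=0,i=7, bit8=0)
  nb ..###: next=.  (t=0,i=10, bit7=0)
  nb ..##.: next=.  (t=0,i=20, bit6=0)
  nb ..#.#: next=.  (t=1,i=9, bit5=0)
  nb ..#..: next=#  (t=0,i=15, bit4=1)
  nb ...##: next=#  (t=0,i=9, bit3=1)
  nb ...#.: next=.  (t=4,i=17, bit2=0)
  nb ....#: next=.  (t=0,i=18, bit1=0)
  nb .....: next=#  (t=2,i=15, bit0=1)
  bits 00011101110110011111100000011001 = 500824089

500824089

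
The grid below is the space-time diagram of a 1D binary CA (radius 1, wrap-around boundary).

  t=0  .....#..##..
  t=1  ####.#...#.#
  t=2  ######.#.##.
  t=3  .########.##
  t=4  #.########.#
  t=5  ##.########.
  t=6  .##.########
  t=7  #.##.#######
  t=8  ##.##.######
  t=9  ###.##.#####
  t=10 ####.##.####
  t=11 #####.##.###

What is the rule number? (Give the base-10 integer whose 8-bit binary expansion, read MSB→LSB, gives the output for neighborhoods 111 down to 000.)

229

  ###|#  b7=1 t=1,i=0
  ##.|#  b6=1 t=0,i=9
  #.#|#  b5=1 t=1,i=4
  #..|.  b4=0 t=0,i=6
  .##|.  b3=0 t=0,i=8
  .#.|#  b2=1 t=0,i=5
  ..#|.  b1=0 t=0,i=4
  ...|#  b0=1 t=0,i=0
  bits 11100101 = 229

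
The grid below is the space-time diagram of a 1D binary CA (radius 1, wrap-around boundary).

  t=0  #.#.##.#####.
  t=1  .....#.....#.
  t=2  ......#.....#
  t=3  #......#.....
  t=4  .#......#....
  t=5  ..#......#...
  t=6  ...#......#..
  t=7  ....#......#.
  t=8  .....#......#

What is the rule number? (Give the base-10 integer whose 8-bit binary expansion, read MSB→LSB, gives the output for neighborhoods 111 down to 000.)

80

  [7] ### => .  t=0,i=8
  [6] ##. => #  t=0,i=5
  [5] #.# => .  t=0,i=1
  [4] #.. => #  t=1,i=6
  [3] .## => .  t=0,i=4
  [2] .#. => .  t=0,i=0
  [1] ..# => .  t=1,i=4
  [0] ... => .  t=1,i=0
  bits 01010000 = 80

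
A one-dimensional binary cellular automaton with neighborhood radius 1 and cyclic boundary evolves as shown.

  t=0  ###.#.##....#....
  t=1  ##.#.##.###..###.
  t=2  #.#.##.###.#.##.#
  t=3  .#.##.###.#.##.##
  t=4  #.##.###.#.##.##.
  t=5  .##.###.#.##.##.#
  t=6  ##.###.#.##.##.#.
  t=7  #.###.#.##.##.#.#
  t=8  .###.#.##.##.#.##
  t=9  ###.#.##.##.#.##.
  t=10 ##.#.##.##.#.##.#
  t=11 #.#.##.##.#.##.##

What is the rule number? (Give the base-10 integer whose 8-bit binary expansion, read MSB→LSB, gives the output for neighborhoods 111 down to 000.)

  [7] ### => #  t=0,i=1
  [6] ##. => .  t=0,i=2
  [5] #.# => #  t=0,i=3
  [4] #.. => #  t=0,i=8
  [3] .## => #  t=0,i=0
  [2] .#. => .  t=0,i=4
  [1] ..# => .  t=0,i=11
  [0] ... => #  t=0,i=9
  bits 10111001 = 185

185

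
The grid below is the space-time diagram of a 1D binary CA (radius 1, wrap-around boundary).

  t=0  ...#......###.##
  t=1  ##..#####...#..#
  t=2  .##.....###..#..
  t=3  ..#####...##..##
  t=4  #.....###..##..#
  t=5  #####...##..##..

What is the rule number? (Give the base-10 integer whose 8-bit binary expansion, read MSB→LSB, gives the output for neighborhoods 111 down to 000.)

  ### -> .   bit 7 = 0  t=0,i=11
  ##. -> #   bit 6 = 1  t=0,i=12
  #.# -> .   bit 5 = 0  t=0,i=13
  #.. -> #   bit 4 = 1  t=0,i=0
  .## -> .   bit 3 = 0  t=0,i=10
  .#. -> .   bit 2 = 0  t=0,i=3
  ..# -> .   bit 1 = 0  t=0,i=2
  ... -> #   bit 0 = 1  t=0,i=1
  bits 01010001 = 81

81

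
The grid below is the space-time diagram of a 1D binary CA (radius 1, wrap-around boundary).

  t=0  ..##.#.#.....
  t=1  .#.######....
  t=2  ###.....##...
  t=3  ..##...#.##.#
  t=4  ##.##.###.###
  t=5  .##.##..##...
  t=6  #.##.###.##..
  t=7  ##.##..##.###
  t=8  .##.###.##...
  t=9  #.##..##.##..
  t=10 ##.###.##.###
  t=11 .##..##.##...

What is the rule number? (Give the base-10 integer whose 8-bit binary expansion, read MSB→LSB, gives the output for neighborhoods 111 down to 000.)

  ### -> .   bit 7 = 0  t=1,i=4
  ##. -> #   bit 6 = 1  t=0,i=3
  #.# -> #   bit 5 = 1  t=0,i=4
  #.. -> #   bit 4 = 1  t=0,i=8
  .## -> .   bit 3 = 0  t=0,i=2
  .#. -> #   bit 2 = 1  t=0,i=5
  ..# -> #   bit 1 = 1  t=0,i=1
  ... -> .   bit 0 = 0  t=0,i=0
  bits 01110110 = 118

118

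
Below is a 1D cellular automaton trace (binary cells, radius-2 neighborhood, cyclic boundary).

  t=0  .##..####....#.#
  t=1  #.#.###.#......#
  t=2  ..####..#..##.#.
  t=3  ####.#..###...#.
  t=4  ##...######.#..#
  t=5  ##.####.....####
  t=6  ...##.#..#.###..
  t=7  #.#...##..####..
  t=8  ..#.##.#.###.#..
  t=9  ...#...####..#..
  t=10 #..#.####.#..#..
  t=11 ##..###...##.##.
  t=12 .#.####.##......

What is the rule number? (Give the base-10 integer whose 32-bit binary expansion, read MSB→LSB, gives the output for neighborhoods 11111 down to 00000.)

  [31] ##### => .  t=4,i=7
  [30] ####. => .  t=0,i=7
  [29] ###.# => .  t=1,i=6
  [28] ###.. => #  t=0,i=8
  [27] ##.## => .  t=5,i=2
  [26] ##.#. => .  t=1,i=1
  [25] ##..# => .  t=0,i=3
  [24] ##... => .  t=0,i=9
  [23] #.### => #  t=1,i=4
  [22] #.##. => .  t=0,i=1
  [21] #.#.# => #  t=0,i=15
  [20] #.#.. => #  t=1,i=8
  [19] #..## => #  t=0,i=4
  [18] #..#. => .  t=2,i=7
  [17] #...# => #  t=2,i=0
  [16] #.... => .  t=0,i=10
  [15] .#### => #  t=0,i=6
  [14] .###. => #  t=1,i=5
  [13] .##.# => .  t=1,i=0
  [12] .##.. => #  t=0,i=2
  [11] .#.## => #  t=0,i=0
  [10] .#.#. => .  t=0,i=14
  [9] .#..# => #  t=2,i=9
  [8] .#... => .  t=1,i=9
  [7] ..### => #  t=0,i=5
  [6] ..##. => .  t=1,i=15
  [5] ..#.# => .  t=0,i=13
  [4] ..#.. => #  t=2,i=8
  [3] ...## => #  t=1,i=14
  [2] ...#. => .  t=0,i=12
  [1] ....# => .  t=0,i=11
  [0] ..... => #  t=1,i=11
  bits 00010000101110101101101010011001 = 280681113

280681113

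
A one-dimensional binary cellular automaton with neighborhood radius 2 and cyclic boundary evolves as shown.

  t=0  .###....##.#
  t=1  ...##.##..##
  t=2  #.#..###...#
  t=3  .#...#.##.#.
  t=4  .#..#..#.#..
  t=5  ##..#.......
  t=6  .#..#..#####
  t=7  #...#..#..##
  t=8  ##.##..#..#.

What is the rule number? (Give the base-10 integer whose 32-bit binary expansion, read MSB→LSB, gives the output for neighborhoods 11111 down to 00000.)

2103447711

  [31] ##### => .  t=6,i=9
  [30] ####. => #  t=6,i=10
  [29] ###.# => #  t=6,i=11
  [28] ###.. => #  t=0,i=3
  [27] ##.## => #  t=1,i=5
  [26] ##.#. => #  t=0,i=10
  [25] ##..# => .  t=1,i=8
  [24] ##... => #  t=0,i=4
  [23] #.### => .  t=0,i=1
  [22] #.##. => #  t=1,i=6
  [21] #.#.# => #  t=0,i=11
  [20] #.#.. => .  t=2,i=2
  [19] #..## => .  t=1,i=9
  [18] #..#. => .  t=3,i=0
  [17] #...# => .  t=1,i=1
  [16] #.... => .  t=0,i=5
  [15] .#### => .  t=6,i=8
  [14] .###. => .  t=0,i=2
  [13] .##.# => .  t=0,i=9
  [12] .##.. => #  t=1,i=7
  [11] .#.## => .  t=0,i=0
  [10] .#.#. => .  t=4,i=8
  [9] .#..# => .  t=2,i=3
  [8] .#... => .  t=3,i=2
  [7] ..### => #  t=2,i=5
  [6] ..##. => .  t=0,i=8
  [5] ..#.# => .  t=3,i=5
  [4] ..#.. => #  t=3,i=1
  [3] ...## => #  t=0,i=7
  [2] ...#. => #  t=3,i=4
  [1] ....# => #  t=0,i=6
  [0] ..... => #  t=5,i=7
  bits 01111101011000000001000010011111 = 2103447711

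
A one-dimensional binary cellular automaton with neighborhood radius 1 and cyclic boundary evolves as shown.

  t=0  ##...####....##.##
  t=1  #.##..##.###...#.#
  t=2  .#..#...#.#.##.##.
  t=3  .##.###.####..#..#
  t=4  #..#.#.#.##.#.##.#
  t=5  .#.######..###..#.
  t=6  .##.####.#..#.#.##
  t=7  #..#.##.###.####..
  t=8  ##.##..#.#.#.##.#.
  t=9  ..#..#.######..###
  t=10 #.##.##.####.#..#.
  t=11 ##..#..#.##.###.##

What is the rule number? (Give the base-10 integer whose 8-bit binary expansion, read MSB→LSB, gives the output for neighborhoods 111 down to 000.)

  nb ###: next=#  (t=0,i=0, bit7=1)
  nb ##.: next=.  (t=0,i=1, bit6=0)
  nb #.#: next=#  (t=0,i=15, bit5=1)
  nb #..: next=#  (t=0,i=2, bit4=1)
  nb .##: next=.  (t=0,i=5, bit3=0)
  nb .#.: next=#  (t=1,i=15, bit2=1)
  nb ..#: next=.  (t=0,i=4, bit1=0)
  nb ...: next=#  (t=0,i=3, bit0=1)
  bits 10110101 = 181

181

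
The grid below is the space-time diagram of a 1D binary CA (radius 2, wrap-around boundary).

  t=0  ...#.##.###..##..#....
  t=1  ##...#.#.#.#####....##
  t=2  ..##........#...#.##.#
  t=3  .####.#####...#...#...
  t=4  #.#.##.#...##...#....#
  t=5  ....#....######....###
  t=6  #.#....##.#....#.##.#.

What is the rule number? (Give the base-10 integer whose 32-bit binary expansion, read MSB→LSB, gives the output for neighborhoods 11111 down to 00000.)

  [31] ##### => .  t=1,i=13
  [30] ####. => .  t=1,i=0
  [29] ###.# => #  t=3,i=4
  [28] ###.. => .  t=0,i=10
  [27] ##.## => #  t=0,i=7
  [26] ##.#. => .  t=2,i=20
  [25] ##..# => #  t=0,i=11
  [24] ##... => #  t=1,i=2
  [23] #.### => .  t=0,i=8
  [22] #.##. => #  t=0,i=5
  [21] #.#.# => .  t=1,i=7
  [20] #.#.. => .  t=2,i=21
  [19] #..## => #  t=0,i=12
  [18] #..#. => .  t=0,i=16
  [17] #...# => #  t=1,i=3
  [16] #.... => .  t=0,i=19
  [15] .#### => #  t=1,i=12
  [14] .###. => #  t=0,i=9
  [13] .##.# => .  t=0,i=6
  [12] .##.. => #  t=0,i=14
  [11] .#.## => .  t=0,i=4
  [10] .#.#. => .  t=1,i=6
  [9] .#..# => .  t=2,i=0
  [8] .#... => .  t=0,i=18
  [7] ..### => .  t=1,i=20
  [6] ..##. => #  t=0,i=13
  [5] ..#.# => .  t=0,i=3
  [4] ..#.. => .  t=0,i=17
  [3] ...## => #  t=1,i=19
  [2] ...#. => .  t=0,i=2
  [1] ....# => #  t=0,i=1
  [0] ..... => #  t=0,i=0
  bits 00101011010010101101000001001011 = 726323275

726323275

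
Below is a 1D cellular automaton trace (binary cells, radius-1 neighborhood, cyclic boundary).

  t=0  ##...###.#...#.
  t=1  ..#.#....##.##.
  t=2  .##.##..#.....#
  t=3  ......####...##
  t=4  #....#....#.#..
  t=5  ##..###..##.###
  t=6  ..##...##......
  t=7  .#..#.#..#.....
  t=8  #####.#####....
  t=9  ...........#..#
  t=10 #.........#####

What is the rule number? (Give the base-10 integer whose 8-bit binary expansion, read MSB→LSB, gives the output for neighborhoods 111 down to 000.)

22

  [7] ### => .  t=0,i=6
  [6] ##. => .  t=0,i=1
  [5] #.# => .  t=0,i=8
  [4] #.. => #  t=0,i=2
  [3] .## => .  t=0,i=0
  [2] .#. => #  t=0,i=9
  [1] ..# => #  t=0,i=4
  [0] ... => .  t=0,i=3
  bits 00010110 = 22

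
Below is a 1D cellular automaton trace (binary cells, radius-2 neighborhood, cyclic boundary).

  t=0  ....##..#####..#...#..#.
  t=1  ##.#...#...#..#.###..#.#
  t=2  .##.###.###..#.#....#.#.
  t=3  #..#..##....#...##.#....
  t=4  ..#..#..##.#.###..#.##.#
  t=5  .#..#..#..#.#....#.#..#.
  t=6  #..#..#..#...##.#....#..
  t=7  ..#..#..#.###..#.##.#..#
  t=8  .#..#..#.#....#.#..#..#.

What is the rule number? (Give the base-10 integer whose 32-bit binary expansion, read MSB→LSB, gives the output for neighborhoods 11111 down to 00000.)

  #####|.  b31=0 t=0,i=10
  ####.|#  b30=1 t=0,i=11
  ###.#|#  b29=1 t=1,i=1
  ###..|.  b28=0 t=0,i=12
  ##.##|#  b27=1 t=2,i=3
  ##.#.|#  b26=1 t=1,i=2
  ##..#|.  b25=0 t=0,i=6
  ##...|#  b24=1 t=3,i=8
  #.###|.  b23=0 t=1,i=16
  #.##.|.  b22=0 t=4,i=20
  #.#.#|.  b21=0 t=4,i=11
  #.#..|.  b20=0 t=1,i=3
  #..##|#  b19=1 t=0,i=7
  #..#.|#  b18=1 t=0,i=14
  #...#|#  b17=1 t=0,i=17
  #....|#  b16=1 t=0,i=0
  .####|.  b15=0 t=0,i=9
  .###.|.  b14=0 t=1,i=0
  .##.#|.  b13=0 t=2,i=2
  .##..|.  b12=0 t=0,i=5
  .#.##|#  b11=1 t=1,i=15
  .#.#.|.  b10=0 t=2,i=14
  .#..#|.  b9=0 t=0,i=20
  .#...|#  b8=1 t=0,i=16
  ..###|.  b7=0 t=0,i=8
  ..##.|.  b6=0 t=0,i=4
  ..#.#|.  b5=0 t=1,i=14
  ..#..|.  b4=0 t=0,i=15
  ...##|#  b3=1 t=0,i=3
  ...#.|#  b2=1 t=0,i=18
  ....#|.  b1=0 t=0,i=2
  .....|#  b0=1 t=0,i=1
  bits 01101101000011110000100100001101 = 1829701901

1829701901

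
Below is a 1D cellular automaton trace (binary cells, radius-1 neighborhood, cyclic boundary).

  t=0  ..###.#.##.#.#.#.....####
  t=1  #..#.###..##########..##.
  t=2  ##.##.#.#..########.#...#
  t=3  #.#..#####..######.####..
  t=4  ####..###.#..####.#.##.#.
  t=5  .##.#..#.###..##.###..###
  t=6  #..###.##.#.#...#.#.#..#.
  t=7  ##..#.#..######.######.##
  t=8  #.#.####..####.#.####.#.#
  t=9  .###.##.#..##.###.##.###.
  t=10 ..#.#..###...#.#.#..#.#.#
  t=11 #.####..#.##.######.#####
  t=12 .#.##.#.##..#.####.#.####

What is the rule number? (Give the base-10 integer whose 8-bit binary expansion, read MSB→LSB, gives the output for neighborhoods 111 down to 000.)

181

  ### -> #   bit 7 = 1  t=0,i=3
  ##. -> .   bit 6 = 0  t=0,i=4
  #.# -> #   bit 5 = 1  t=0,i=5
  #.. -> #   bit 4 = 1  t=0,i=0
  .## -> .   bit 3 = 0  t=0,i=2
  .#. -> #   bit 2 = 1  t=0,i=6
  ..# -> .   bit 1 = 0  t=0,i=1
  ... -> #   bit 0 = 1  t=0,i=17
  bits 10110101 = 181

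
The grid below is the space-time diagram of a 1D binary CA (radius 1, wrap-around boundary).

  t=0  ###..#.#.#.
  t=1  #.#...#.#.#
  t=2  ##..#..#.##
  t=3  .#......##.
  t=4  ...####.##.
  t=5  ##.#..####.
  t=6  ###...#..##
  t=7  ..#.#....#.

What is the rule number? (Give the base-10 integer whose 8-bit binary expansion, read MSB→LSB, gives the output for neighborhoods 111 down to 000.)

105

  ###|.  b7=0 t=0,i=1
  ##.|#  b6=1 t=0,i=2
  #.#|#  b5=1 t=0,i=6
  #..|.  b4=0 t=0,i=3
  .##|#  b3=1 t=0,i=0
  .#.|.  b2=0 t=0,i=5
  ..#|.  b1=0 t=0,i=4
  ...|#  b0=1 t=1,i=4
  bits 01101001 = 105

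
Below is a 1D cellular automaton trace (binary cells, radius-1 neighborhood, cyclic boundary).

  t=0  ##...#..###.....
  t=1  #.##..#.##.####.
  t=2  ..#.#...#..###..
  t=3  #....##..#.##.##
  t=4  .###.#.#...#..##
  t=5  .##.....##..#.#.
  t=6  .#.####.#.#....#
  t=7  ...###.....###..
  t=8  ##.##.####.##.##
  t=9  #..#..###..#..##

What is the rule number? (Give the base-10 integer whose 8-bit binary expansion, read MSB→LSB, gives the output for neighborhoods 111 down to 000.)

  nb ###: next=#  (t=0,i=9, bit7=1)
  nb ##.: next=.  (t=0,i=1, bit6=0)
  nb #.#: next=.  (t=1,i=1, bit5=0)
  nb #..: next=#  (t=0,i=2, bit4=1)
  nb .##: next=#  (t=0,i=0, bit3=1)
  nb .#.: next=.  (t=0,i=5, bit2=0)
  nb ..#: next=.  (t=0,i=4, bit1=0)
  nb ...: next=#  (t=0,i=3, bit0=1)
  bits 10011001 = 153

153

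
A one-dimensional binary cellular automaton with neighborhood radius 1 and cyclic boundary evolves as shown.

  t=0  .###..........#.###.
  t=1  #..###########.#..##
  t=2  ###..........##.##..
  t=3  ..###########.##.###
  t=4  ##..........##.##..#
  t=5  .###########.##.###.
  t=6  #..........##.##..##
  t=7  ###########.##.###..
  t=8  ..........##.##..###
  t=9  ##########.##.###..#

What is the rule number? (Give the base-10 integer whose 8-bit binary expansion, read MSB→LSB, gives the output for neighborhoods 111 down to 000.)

115

  ###|.  b7=0 t=0,i=2
  ##.|#  b6=1 t=0,i=3
  #.#|#  b5=1 t=0,i=15
  #..|#  b4=1 t=0,i=4
  .##|.  b3=0 t=0,i=1
  .#.|.  b2=0 t=0,i=14
  ..#|#  b1=1 t=0,i=0
  ...|#  b0=1 t=0,i=5
  bits 01110011 = 115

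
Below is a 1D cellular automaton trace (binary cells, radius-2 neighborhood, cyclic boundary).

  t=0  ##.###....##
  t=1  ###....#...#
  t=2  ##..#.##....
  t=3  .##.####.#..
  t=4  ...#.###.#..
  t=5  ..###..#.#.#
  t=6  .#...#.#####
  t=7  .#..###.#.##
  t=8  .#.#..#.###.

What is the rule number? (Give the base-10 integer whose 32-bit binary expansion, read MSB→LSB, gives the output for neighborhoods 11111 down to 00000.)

  nb #####: next=.  (t=6,i=9, bit31=0)
  nb ####.: next=#  (t=0,i=0, bit30=1)
  nb ###.#: next=#  (t=0,i=1, bit29=1)
  nb ###..: next=.  (t=0,i=5, bit28=0)
  nb ##.##: next=#  (t=0,i=2, bit27=1)
  nb ##.#.: next=.  (t=3,i=8, bit26=0)
  nb ##..#: next=#  (t=2,i=2, bit25=1)
  nb ##...: next=.  (t=0,i=6, bit24=0)
  nb #.###: next=.  (t=0,i=3, bit23=0)
  nb #.##.: next=#  (t=2,i=6, bit22=1)
  nb #.#.#: next=#  (t=5,i=9, bit21=1)
  nb #.#..: next=#  (t=3,i=9, bit20=1)
  nb #..##: next=#  (t=5,i=1, bit19=1)
  nb #..#.: next=.  (t=2,i=3, bit18=0)
  nb #...#: next=.  (t=1,i=9, bit17=0)
  nb #....: next=#  (t=0,i=7, bit16=1)
  nb .####: next=#  (t=0,i=11, bit15=1)
  nb .###.: next=.  (t=0,i=4, bit14=0)
  nb .##.#: next=.  (t=3,i=2, bit13=0)
  nb .##..: next=#  (t=2,i=1, bit12=1)
  nb .#.##: next=#  (t=2,i=5, bit11=1)
  nb .#.#.: next=#  (t=5,i=8, bit10=1)
  nb .#..#: next=.  (t=5,i=0, bit9=0)
  nb .#...: next=.  (t=1,i=8, bit8=0)
  nb ..###: next=.  (t=0,i=10, bit7=0)
  nb ..##.: next=.  (t=2,i=0, bit6=0)
  nb ..#.#: next=#  (t=2,i=4, bit5=1)
  nb ..#..: next=#  (t=1,i=7, bit4=1)
  nb ...##: next=.  (t=0,i=9, bit3=0)
  nb ...#.: next=#  (t=1,i=6, bit2=1)
  nb ....#: next=.  (t=0,i=8, bit1=0)
  nb .....: next=.  (t=4,i=0, bit0=0)
  bits 01101010011110011001110000110100 = 1786354740

1786354740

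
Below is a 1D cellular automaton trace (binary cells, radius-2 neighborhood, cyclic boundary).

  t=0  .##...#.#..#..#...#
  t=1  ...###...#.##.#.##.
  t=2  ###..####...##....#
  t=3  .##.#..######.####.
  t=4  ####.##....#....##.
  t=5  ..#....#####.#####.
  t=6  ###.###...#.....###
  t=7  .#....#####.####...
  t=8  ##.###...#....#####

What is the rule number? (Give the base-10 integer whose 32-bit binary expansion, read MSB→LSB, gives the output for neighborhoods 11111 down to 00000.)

1426793055

  ##### -> .   bit 31 = 0  t=3,i=9
  ####. -> #   bit 30 = 1  t=2,i=1
  ###.# -> .   bit 29 = 0  t=3,i=12
  ###.. -> #   bit 28 = 1  t=1,i=5
  ##.## -> .   bit 27 = 0  t=3,i=13
  ##.#. -> #   bit 26 = 1  t=1,i=13
  ##..# -> .   bit 25 = 0  t=2,i=3
  ##... -> #   bit 24 = 1  t=0,i=3
  #.### -> .   bit 23 = 0  t=3,i=14
  #.##. -> .   bit 22 = 0  t=0,i=1
  #.#.# -> .   bit 21 = 0  t=1,i=14
  #.#.. -> .   bit 20 = 0  t=0,i=8
  #..## -> #   bit 19 = 1  t=2,i=4
  #..#. -> .   bit 18 = 0  t=0,i=10
  #...# -> #   bit 17 = 1  t=0,i=4
  #.... -> #   bit 16 = 1  t=1,i=0
  .#### -> .   bit 15 = 0  t=2,i=0
  .###. -> .   bit 14 = 0  t=1,i=4
  .##.# -> #   bit 13 = 1  t=1,i=12
  .##.. -> .   bit 12 = 0  t=0,i=2
  .#.## -> .   bit 11 = 0  t=0,i=0
  .#.#. -> .   bit 10 = 0  t=0,i=7
  .#..# -> #   bit 9 = 1  t=0,i=9
  .#... -> .   bit 8 = 0  t=0,i=15
  ..### -> .   bit 7 = 0  t=1,i=3
  ..##. -> #   bit 6 = 1  t=2,i=12
  ..#.# -> .   bit 5 = 0  t=0,i=6
  ..#.. -> #   bit 4 = 1  t=0,i=11
  ...## -> #   bit 3 = 1  t=1,i=2
  ...#. -> #   bit 2 = 1  t=0,i=5
  ....# -> #   bit 1 = 1  t=1,i=1
  ..... -> #   bit 0 = 1  t=6,i=13
  bits 01010101000010110010001001011111 = 1426793055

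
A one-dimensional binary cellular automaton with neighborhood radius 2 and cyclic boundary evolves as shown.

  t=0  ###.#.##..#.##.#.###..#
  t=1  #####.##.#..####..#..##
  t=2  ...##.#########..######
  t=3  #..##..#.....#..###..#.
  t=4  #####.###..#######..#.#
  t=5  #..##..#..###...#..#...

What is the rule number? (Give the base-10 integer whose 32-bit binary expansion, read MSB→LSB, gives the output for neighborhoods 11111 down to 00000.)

  nb #####: next=.  (t=1,i=0, bit31=0)
  nb ####.: next=#  (t=0,i=1, bit30=1)
  nb ###.#: next=#  (t=0,i=2, bit29=1)
  nb ###..: next=.  (t=0,i=19, bit28=0)
  nb ##.##: next=.  (t=1,i=5, bit27=0)
  nb ##.#.: next=#  (t=0,i=3, bit26=1)
  nb ##..#: next=.  (t=0,i=8, bit25=0)
  nb ##...: next=#  (t=2,i=0, bit24=1)
  nb #.###: next=.  (t=0,i=17, bit23=0)
  nb #.##.: next=#  (t=0,i=6, bit22=1)
  nb #.#.#: next=#  (t=0,i=4, bit21=1)
  nb #.#..: next=#  (t=1,i=9, bit20=1)
  nb #..##: next=#  (t=0,i=21, bit19=1)
  nb #..#.: next=#  (t=0,i=9, bit18=1)
  nb #...#: next=.  (t=2,i=1, bit17=0)
  nb #....: next=.  (t=3,i=9, bit16=0)
  nb .####: next=#  (t=0,i=0, bit15=1)
  nb .###.: next=#  (t=0,i=18, bit14=1)
  nb .##.#: next=#  (t=0,i=13, bit13=1)
  nb .##..: next=#  (t=0,i=7, bit12=1)
  nb .#.##: next=.  (t=0,i=5, bit11=0)
  nb .#.#.: next=#  (t=3,i=22, bit10=1)
  nb .#..#: next=#  (t=1,i=10, bit9=1)
  nb .#...: next=#  (t=3,i=8, bit8=1)
  nb ..###: next=#  (t=0,i=22, bit7=1)
  nb ..##.: next=#  (t=2,i=3, bit6=1)
  nb ..#.#: next=.  (t=0,i=10, bit5=0)
  nb ..#..: next=#  (t=1,i=18, bit4=1)
  nb ...##: next=.  (t=2,i=2, bit3=0)
  nb ...#.: next=#  (t=3,i=12, bit2=1)
  nb ....#: next=#  (t=3,i=11, bit1=1)
  nb .....: next=.  (t=3,i=10, bit0=0)
  bits 01100101011111001111011111010110 = 1702688726

1702688726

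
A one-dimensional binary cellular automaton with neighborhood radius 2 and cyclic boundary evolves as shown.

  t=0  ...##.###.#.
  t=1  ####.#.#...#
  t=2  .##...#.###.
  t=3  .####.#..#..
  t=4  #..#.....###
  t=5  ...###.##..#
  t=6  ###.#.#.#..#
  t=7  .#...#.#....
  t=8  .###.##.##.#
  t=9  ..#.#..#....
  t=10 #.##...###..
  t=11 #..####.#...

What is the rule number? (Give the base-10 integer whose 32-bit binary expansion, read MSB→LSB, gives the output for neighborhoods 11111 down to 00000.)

3372438906

  #####|#  b31=1 t=1,i=1
  ####.|#  b30=1 t=1,i=2
  ###.#|.  b29=0 t=0,i=8
  ###..|.  b28=0 t=2,i=10
  ##.##|#  b27=1 t=0,i=5
  ##.#.|.  b26=0 t=0,i=9
  ##..#|.  b25=0 t=2,i=11
  ##...|#  b24=1 t=2,i=3
  #.###|.  b23=0 t=0,i=6
  #.##.|.  b22=0 t=5,i=7
  #.#.#|.  b21=0 t=1,i=5
  #.#..|.  b20=0 t=0,i=10
  #..##|.  b19=0 t=2,i=0
  #..#.|.  b18=0 t=3,i=8
  #...#|#  b17=1 t=1,i=9
  #....|#  b16=1 t=0,i=0
  .####|.  b15=0 t=1,i=0
  .###.|#  b14=1 t=0,i=7
  .##.#|.  b13=0 t=0,i=4
  .##..|#  b12=1 t=2,i=2
  .#.##|.  b11=0 t=2,i=7
  .#.#.|#  b10=1 t=1,i=6
  .#..#|.  b9=0 t=3,i=7
  .#...|#  b8=1 t=0,i=11
  ..###|.  b7=0 t=1,i=11
  ..##.|#  b6=1 t=0,i=3
  ..#.#|#  b5=1 t=2,i=6
  ..#..|#  b4=1 t=3,i=9
  ...##|#  b3=1 t=0,i=2
  ...#.|.  b2=0 t=2,i=5
  ....#|#  b1=1 t=0,i=1
  .....|.  b0=0 t=4,i=6
  bits 11001001000000110101010101111010 = 3372438906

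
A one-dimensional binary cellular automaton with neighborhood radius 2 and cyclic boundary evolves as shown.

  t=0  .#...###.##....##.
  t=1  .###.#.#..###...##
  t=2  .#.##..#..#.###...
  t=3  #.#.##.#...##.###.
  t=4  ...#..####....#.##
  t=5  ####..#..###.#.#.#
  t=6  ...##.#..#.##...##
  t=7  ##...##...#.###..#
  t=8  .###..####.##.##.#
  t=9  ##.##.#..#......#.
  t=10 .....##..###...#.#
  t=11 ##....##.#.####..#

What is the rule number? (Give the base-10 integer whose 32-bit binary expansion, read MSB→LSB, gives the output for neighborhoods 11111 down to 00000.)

932387220

  #####|.  b31=0 t=5,i=1
  ####.|.  b30=0 t=4,i=8
  ###.#|#  b29=1 t=0,i=7
  ###..|#  b28=1 t=1,i=12
  ##.##|.  b27=0 t=0,i=8
  ##.#.|#  b26=1 t=1,i=4
  ##..#|#  b25=1 t=0,i=17
  ##...|#  b24=1 t=0,i=11
  #.###|#  b23=1 t=1,i=1
  #.##.|.  b22=0 t=0,i=9
  #.#.#|.  b21=0 t=1,i=5
  #.#..|#  b20=1 t=1,i=7
  #..##|.  b19=0 t=1,i=9
  #..#.|.  b18=0 t=0,i=0
  #...#|#  b17=1 t=0,i=3
  #....|#  b16=1 t=0,i=12
  .####|.  b15=0 t=4,i=7
  .###.|.  b14=0 t=0,i=6
  .##.#|.  b13=0 t=1,i=17
  .##..|#  b12=1 t=0,i=10
  .#.##|#  b11=1 t=2,i=2
  .#.#.|.  b10=0 t=1,i=6
  .#..#|.  b9=0 t=1,i=8
  .#...|#  b8=1 t=0,i=2
  ..###|#  b7=1 t=0,i=5
  ..##.|.  b6=0 t=0,i=15
  ..#.#|.  b5=0 t=2,i=1
  ..#..|#  b4=1 t=0,i=1
  ...##|.  b3=0 t=0,i=4
  ...#.|#  b2=1 t=2,i=0
  ....#|.  b1=0 t=0,i=13
  .....|.  b0=0 t=9,i=12
  bits 00110111100100110001100110010100 = 932387220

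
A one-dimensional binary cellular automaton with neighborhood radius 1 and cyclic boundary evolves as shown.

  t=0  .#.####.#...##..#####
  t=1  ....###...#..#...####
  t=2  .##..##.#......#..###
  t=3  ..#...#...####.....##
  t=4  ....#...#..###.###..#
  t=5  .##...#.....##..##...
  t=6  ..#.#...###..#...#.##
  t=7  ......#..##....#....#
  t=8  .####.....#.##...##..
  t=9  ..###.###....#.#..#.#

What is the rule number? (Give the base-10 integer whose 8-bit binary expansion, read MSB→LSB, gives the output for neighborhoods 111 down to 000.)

  nb ###: next=#  (t=0,i=4, bit7=1)
  nb ##.: next=#  (t=0,i=6, bit6=1)
  nb #.#: next=.  (t=0,i=0, bit5=0)
  nb #..: next=.  (t=0,i=9, bit4=0)
  nb .##: next=.  (t=0,i=3, bit3=0)
  nb .#.: next=.  (t=0,i=1, bit2=0)
  nb ..#: next=.  (t=0,i=11, bit1=0)
  nb ...: next=#  (t=0,i=10, bit0=1)
  bits 11000001 = 193

193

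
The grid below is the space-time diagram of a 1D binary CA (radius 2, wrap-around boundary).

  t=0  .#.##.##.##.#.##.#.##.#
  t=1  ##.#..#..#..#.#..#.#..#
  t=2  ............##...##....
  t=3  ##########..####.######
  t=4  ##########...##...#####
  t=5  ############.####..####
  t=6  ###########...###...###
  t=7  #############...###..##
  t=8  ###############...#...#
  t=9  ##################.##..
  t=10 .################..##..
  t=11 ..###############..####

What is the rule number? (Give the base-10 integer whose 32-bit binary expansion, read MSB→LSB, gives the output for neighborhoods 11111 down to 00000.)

3512964453

  ##### -> #   bit 31 = 1  t=3,i=0
  ####. -> #   bit 30 = 1  t=3,i=8
  ###.# -> .   bit 29 = 0  t=1,i=1
  ###.. -> #   bit 28 = 1  t=3,i=9
  ##.## -> .   bit 27 = 0  t=0,i=5
  ##.#. -> .   bit 26 = 0  t=0,i=11
  ##..# -> .   bit 25 = 0  t=3,i=10
  ##... -> #   bit 24 = 1  t=2,i=14
  #.### -> .   bit 23 = 0  t=3,i=17
  #.##. -> #   bit 22 = 1  t=0,i=3
  #.#.# -> #   bit 21 = 1  t=0,i=1
  #.#.. -> .   bit 20 = 0  t=1,i=3
  #..## -> .   bit 19 = 0  t=1,i=21
  #..#. -> .   bit 18 = 0  t=1,i=5
  #...# -> #   bit 17 = 1  t=2,i=15
  #.... -> #   bit 16 = 1  t=2,i=20
  .#### -> #   bit 15 = 1  t=3,i=13
  .###. -> .   bit 14 = 0  t=1,i=0
  .##.# -> .   bit 13 = 0  t=0,i=4
  .##.. -> #   bit 12 = 1  t=2,i=13
  .#.## -> .   bit 11 = 0  t=0,i=2
  .#.#. -> #   bit 10 = 1  t=0,i=0
  .#..# -> .   bit 9 = 0  t=1,i=4
  .#... -> #   bit 8 = 1  t=8,i=19
  ..### -> .   bit 7 = 0  t=1,i=22
  ..##. -> #   bit 6 = 1  t=2,i=12
  ..#.# -> #   bit 5 = 1  t=1,i=12
  ..#.. -> .   bit 4 = 0  t=1,i=6
  ...## -> .   bit 3 = 0  t=2,i=11
  ...#. -> #   bit 2 = 1  t=8,i=17
  ....# -> .   bit 1 = 0  t=2,i=10
  ..... -> #   bit 0 = 1  t=2,i=0
  bits 11010001011000111001010101100101 = 3512964453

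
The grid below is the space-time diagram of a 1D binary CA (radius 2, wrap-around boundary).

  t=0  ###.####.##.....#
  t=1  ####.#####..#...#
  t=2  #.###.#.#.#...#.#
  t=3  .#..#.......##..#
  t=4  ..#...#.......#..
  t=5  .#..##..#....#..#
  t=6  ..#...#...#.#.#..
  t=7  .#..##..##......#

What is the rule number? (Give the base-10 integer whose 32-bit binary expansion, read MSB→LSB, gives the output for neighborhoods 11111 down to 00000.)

  [31] ##### => .  t=1,i=1
  [30] ####. => #  t=0,i=1
  [29] ###.# => #  t=0,i=2
  [28] ###.. => .  t=1,i=9
  [27] ##.## => #  t=0,i=3
  [26] ##.#. => .  t=2,i=5
  [25] ##..# => #  t=1,i=10
  [24] ##... => .  t=0,i=11
  [23] #.### => .  t=0,i=4
  [22] #.##. => #  t=0,i=9
  [21] #.#.# => .  t=2,i=6
  [20] #.#.. => .  t=2,i=10
  [19] #..## => .  t=5,i=3
  [18] #..#. => .  t=1,i=11
  [17] #...# => #  t=1,i=14
  [16] #.... => #  t=0,i=12
  [15] .#### => #  t=0,i=0
  [14] .###. => .  t=2,i=3
  [13] .##.# => .  t=2,i=0
  [12] .##.. => .  t=0,i=10
  [11] .#.## => .  t=2,i=15
  [10] .#.#. => .  t=2,i=7
  [9] .#..# => #  t=3,i=2
  [8] .#... => .  t=1,i=13
  [7] ..### => #  t=0,i=16
  [6] ..##. => .  t=3,i=12
  [5] ..#.# => .  t=2,i=14
  [4] ..#.. => .  t=1,i=12
  [3] ...## => .  t=0,i=15
  [2] ...#. => #  t=2,i=13
  [1] ....# => .  t=0,i=14
  [0] ..... => .  t=0,i=13
  bits 01101010010000111000001010000100 = 1782809220

1782809220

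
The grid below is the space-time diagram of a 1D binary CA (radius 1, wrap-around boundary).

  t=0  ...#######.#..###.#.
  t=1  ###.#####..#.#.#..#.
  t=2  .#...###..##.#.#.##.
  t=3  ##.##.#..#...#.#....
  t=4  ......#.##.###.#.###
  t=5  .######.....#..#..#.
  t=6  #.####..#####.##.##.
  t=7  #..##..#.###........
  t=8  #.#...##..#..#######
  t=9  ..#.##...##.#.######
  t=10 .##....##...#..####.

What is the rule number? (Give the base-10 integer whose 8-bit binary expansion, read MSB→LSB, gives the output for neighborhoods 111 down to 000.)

  ### -> #   bit 7 = 1  t=0,i=4
  ##. -> .   bit 6 = 0  t=0,i=9
  #.# -> .   bit 5 = 0  t=0,i=10
  #.. -> .   bit 4 = 0  t=0,i=12
  .## -> .   bit 3 = 0  t=0,i=3
  .#. -> #   bit 2 = 1  t=0,i=11
  ..# -> #   bit 1 = 1  t=0,i=2
  ... -> #   bit 0 = 1  t=0,i=0
  bits 10000111 = 135

135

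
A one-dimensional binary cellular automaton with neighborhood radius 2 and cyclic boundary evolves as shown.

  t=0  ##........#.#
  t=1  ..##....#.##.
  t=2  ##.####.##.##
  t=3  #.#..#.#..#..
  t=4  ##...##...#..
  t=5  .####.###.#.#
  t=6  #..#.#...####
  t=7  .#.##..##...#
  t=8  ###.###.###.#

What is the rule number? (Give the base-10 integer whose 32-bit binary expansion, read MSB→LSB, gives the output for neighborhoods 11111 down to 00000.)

  nb #####: next=.  (t=6,i=11, bit31=0)
  nb ####.: next=#  (t=2,i=0, bit30=1)
  nb ###.#: next=.  (t=2,i=1, bit29=0)
  nb ###..: next=.  (t=0,i=1, bit28=0)
  nb ##.##: next=#  (t=2,i=2, bit27=1)
  nb ##.#.: next=#  (t=5,i=9, bit26=1)
  nb ##..#: next=#  (t=6,i=1, bit25=1)
  nb ##...: next=#  (t=0,i=2, bit24=1)
  nb #.###: next=.  (t=0,i=12, bit23=0)
  nb #.##.: next=.  (t=1,i=10, bit22=0)
  nb #.#.#: next=#  (t=5,i=10, bit21=1)
  nb #.#..: next=.  (t=3,i=2, bit20=0)
  nb #..##: next=#  (t=4,i=12, bit19=1)
  nb #..#.: next=.  (t=3,i=4, bit18=0)
  nb #...#: next=#  (t=1,i=0, bit17=1)
  nb #....: next=#  (t=0,i=3, bit16=1)
  nb .####: next=.  (t=2,i=4, bit15=0)
  nb .###.: next=.  (t=0,i=0, bit14=0)
  nb .##.#: next=.  (t=2,i=9, bit13=0)
  nb .##..: next=#  (t=1,i=3, bit12=1)
  nb .#.##: next=#  (t=0,i=11, bit11=1)
  nb .#.#.: next=#  (t=3,i=1, bit10=1)
  nb .#..#: next=.  (t=3,i=3, bit9=0)
  nb .#...: next=.  (t=6,i=6, bit8=0)
  nb ..###: next=.  (t=6,i=9, bit7=0)
  nb ..##.: next=.  (t=1,i=2, bit6=0)
  nb ..#.#: next=#  (t=0,i=10, bit5=1)
  nb ..#..: next=#  (t=3,i=10, bit4=1)
  nb ...##: next=#  (t=1,i=1, bit3=1)
  nb ...#.: next=.  (t=0,i=9, bit2=0)
  nb ....#: next=#  (t=0,i=8, bit1=1)
  nb .....: next=.  (t=0,i=4, bit0=0)
  bits 01001111001010110001110000111010 = 1328225338

1328225338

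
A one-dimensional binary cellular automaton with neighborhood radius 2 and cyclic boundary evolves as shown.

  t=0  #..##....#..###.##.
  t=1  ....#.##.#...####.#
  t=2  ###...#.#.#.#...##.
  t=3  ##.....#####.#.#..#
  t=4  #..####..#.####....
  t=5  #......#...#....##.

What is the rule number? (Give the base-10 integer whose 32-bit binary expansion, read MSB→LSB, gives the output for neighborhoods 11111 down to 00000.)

  nb #####: next=#  (t=3,i=9, bit31=1)
  nb ####.: next=.  (t=1,i=15, bit30=0)
  nb ###.#: next=#  (t=0,i=14, bit29=1)
  nb ###..: next=.  (t=2,i=2, bit28=0)
  nb ##.##: next=#  (t=0,i=15, bit27=1)
  nb ##.#.: next=#  (t=0,i=18, bit26=1)
  nb ##..#: next=#  (t=4,i=7, bit25=1)
  nb ##...: next=.  (t=0,i=5, bit24=0)
  nb #.###: next=#  (t=2,i=0, bit23=1)
  nb #.##.: next=#  (t=0,i=16, bit22=1)
  nb #.#.#: next=#  (t=2,i=8, bit21=1)
  nb #.#..: next=.  (t=0,i=0, bit20=0)
  nb #..##: next=.  (t=0,i=2, bit19=0)
  nb #..#.: next=.  (t=4,i=8, bit18=0)
  nb #...#: next=.  (t=1,i=11, bit17=0)
  nb #....: next=#  (t=0,i=6, bit16=1)
  nb .####: next=.  (t=1,i=14, bit15=0)
  nb .###.: next=#  (t=0,i=13, bit14=1)
  nb .##.#: next=.  (t=0,i=17, bit13=0)
  nb .##..: next=#  (t=0,i=4, bit12=1)
  nb .#.##: next=.  (t=1,i=5, bit11=0)
  nb .#.#.: next=#  (t=2,i=7, bit10=1)
  nb .#..#: next=.  (t=0,i=1, bit9=0)
  nb .#...: next=#  (t=1,i=0, bit8=1)
  nb ..###: next=.  (t=0,i=12, bit7=0)
  nb ..##.: next=.  (t=0,i=3, bit6=0)
  nb ..#.#: next=.  (t=1,i=4, bit5=0)
  nb ..#..: next=#  (t=0,i=9, bit4=1)
  nb ...##: next=#  (t=1,i=12, bit3=1)
  nb ...#.: next=.  (t=0,i=8, bit2=0)
  nb ....#: next=#  (t=0,i=7, bit1=1)
  nb .....: next=#  (t=3,i=4, bit0=1)
  bits 10101110111000010101010100011011 = 2934002971

2934002971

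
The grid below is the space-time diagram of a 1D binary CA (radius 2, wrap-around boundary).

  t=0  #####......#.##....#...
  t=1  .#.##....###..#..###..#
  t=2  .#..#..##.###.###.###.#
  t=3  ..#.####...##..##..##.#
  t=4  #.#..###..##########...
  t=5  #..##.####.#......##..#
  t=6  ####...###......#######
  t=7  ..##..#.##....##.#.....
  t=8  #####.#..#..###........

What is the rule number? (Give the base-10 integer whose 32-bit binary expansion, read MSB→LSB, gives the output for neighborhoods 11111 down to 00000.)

1915277950

  ##### -> .   bit 31 = 0  t=0,i=2
  ####. -> #   bit 30 = 1  t=0,i=3
  ###.# -> #   bit 29 = 1  t=2,i=12
  ###.. -> #   bit 28 = 1  t=0,i=4
  ##.## -> .   bit 27 = 0  t=2,i=9
  ##.#. -> .   bit 26 = 0  t=2,i=21
  ##..# -> #   bit 25 = 1  t=1,i=12
  ##... -> .   bit 24 = 0  t=0,i=5
  #.### -> .   bit 23 = 0  t=2,i=10
  #.##. -> .   bit 22 = 0  t=0,i=13
  #.#.# -> #   bit 21 = 1  t=1,i=1
  #.#.. -> .   bit 20 = 0  t=2,i=1
  #..## -> #   bit 19 = 1  t=1,i=16
  #..#. -> .   bit 18 = 0  t=1,i=13
  #...# -> .   bit 17 = 0  t=0,i=21
  #.... -> .   bit 16 = 0  t=0,i=6
  .#### -> #   bit 15 = 1  t=0,i=1
  .###. -> #   bit 14 = 1  t=1,i=10
  .##.# -> .   bit 13 = 0  t=2,i=8
  .##.. -> #   bit 12 = 1  t=0,i=14
  .#.## -> .   bit 11 = 0  t=0,i=12
  .#.#. -> .   bit 10 = 0  t=1,i=0
  .#..# -> #   bit 9 = 1  t=1,i=15
  .#... -> .   bit 8 = 0  t=0,i=20
  ..### -> .   bit 7 = 0  t=0,i=0
  ..##. -> #   bit 6 = 1  t=2,i=7
  ..#.# -> #   bit 5 = 1  t=0,i=11
  ..#.. -> #   bit 4 = 1  t=0,i=19
  ...## -> #   bit 3 = 1  t=0,i=22
  ...#. -> #   bit 2 = 1  t=0,i=10
  ....# -> #   bit 1 = 1  t=0,i=9
  ..... -> .   bit 0 = 0  t=0,i=7
  bits 01110010001010001101001001111110 = 1915277950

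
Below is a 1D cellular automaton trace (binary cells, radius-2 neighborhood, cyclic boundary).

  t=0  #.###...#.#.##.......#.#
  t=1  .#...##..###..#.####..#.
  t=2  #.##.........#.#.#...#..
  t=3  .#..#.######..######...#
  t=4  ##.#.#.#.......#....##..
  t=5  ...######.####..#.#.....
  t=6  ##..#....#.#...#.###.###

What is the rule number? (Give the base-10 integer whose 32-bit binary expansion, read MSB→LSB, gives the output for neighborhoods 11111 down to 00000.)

  ##### -> .   bit 31 = 0  t=3,i=8
  ####. -> .   bit 30 = 0  t=1,i=18
  ###.# -> .   bit 29 = 0  t=5,i=8
  ###.. -> .   bit 28 = 0  t=0,i=4
  ##.## -> #   bit 27 = 1  t=0,i=1
  ##.#. -> .   bit 26 = 0  t=4,i=2
  ##..# -> .   bit 25 = 0  t=1,i=7
  ##... -> #   bit 24 = 1  t=0,i=5
  #.### -> .   bit 23 = 0  t=0,i=2
  #.##. -> .   bit 22 = 0  t=0,i=12
  #.#.# -> #   bit 21 = 1  t=0,i=10
  #.#.. -> #   bit 20 = 1  t=2,i=17
  #..## -> .   bit 19 = 0  t=1,i=8
  #..#. -> #   bit 18 = 1  t=1,i=0
  #...# -> #   bit 17 = 1  t=0,i=6
  #.... -> .   bit 16 = 0  t=0,i=15
  .#### -> #   bit 15 = 1  t=1,i=17
  .###. -> .   bit 14 = 0  t=0,i=3
  .##.# -> .   bit 13 = 0  t=0,i=0
  .##.. -> .   bit 12 = 0  t=0,i=13
  .#.## -> #   bit 11 = 1  t=0,i=11
  .#.#. -> #   bit 10 = 1  t=0,i=9
  .#..# -> .   bit 9 = 0  t=1,i=23
  .#... -> #   bit 8 = 1  t=1,i=2
  ..### -> .   bit 7 = 0  t=1,i=9
  ..##. -> .   bit 6 = 0  t=1,i=5
  ..#.# -> .   bit 5 = 0  t=0,i=8
  ..#.. -> .   bit 4 = 0  t=1,i=1
  ...## -> .   bit 3 = 0  t=1,i=4
  ...#. -> .   bit 2 = 0  t=0,i=7
  ....# -> #   bit 1 = 1  t=0,i=19
  ..... -> #   bit 0 = 1  t=0,i=16
  bits 00001001001101101000110100000011 = 154569987

154569987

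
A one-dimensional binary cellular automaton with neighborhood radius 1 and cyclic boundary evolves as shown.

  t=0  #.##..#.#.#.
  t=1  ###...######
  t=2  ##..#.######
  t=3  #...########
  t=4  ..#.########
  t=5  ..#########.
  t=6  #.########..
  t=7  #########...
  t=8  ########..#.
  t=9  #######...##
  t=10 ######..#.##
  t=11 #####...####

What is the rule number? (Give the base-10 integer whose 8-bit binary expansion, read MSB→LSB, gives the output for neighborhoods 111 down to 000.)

173

  nb ###: next=#  (t=1,i=0, bit7=1)
  nb ##.: next=.  (t=0,i=3, bit6=0)
  nb #.#: next=#  (t=0,i=1, bit5=1)
  nb #..: next=.  (t=0,i=4, bit4=0)
  nb .##: next=#  (t=0,i=2, bit3=1)
  nb .#.: next=#  (t=0,i=0, bit2=1)
  nb ..#: next=.  (t=0,i=5, bit1=0)
  nb ...: next=#  (t=1,i=4, bit0=1)
  bits 10101101 = 173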